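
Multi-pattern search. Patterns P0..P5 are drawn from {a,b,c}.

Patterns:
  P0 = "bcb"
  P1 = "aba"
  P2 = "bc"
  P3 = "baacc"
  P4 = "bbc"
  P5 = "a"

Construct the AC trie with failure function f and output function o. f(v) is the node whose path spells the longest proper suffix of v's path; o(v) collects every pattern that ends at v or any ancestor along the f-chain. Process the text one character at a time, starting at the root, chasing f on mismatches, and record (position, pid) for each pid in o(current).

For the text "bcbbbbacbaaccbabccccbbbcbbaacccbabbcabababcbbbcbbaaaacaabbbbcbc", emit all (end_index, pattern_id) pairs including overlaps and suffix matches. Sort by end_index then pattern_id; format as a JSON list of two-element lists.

Construct AC machine:
Trie (insert patterns):
  n0 'ε': a→4 b→1
  n1 'b': a→7 b→11 c→2
  n2 'bc': b→3  ←P2
  n3 'bcb': ·  ←P0
  n4 'a': b→5  ←P5
  n5 'ab': a→6
  n6 'aba': ·  ←P1
  n7 'ba': a→8
  n8 'baa': c→9
  n9 'baac': c→10
  n10 'baacc': ·  ←P3
  n11 'bb': c→12
  n12 'bbc': ·  ←P4

BFS fail/out derivation:
  fail(1) 'b': from fail(0)=0 chase 'b': 0 ⇒ 0;  out=∅∪out(0)=∅
  fail(4) 'a': from fail(0)=0 chase 'a': 0 ⇒ 0;  out={5}∪out(0)={5}
  fail(2) 'bc': from fail(1)=0 chase 'c': 0 ⇒ 0;  out={2}∪out(0)={2}
  fail(5) 'ab': from fail(4)=0 chase 'b': 0 ⇒ 1;  out=∅∪out(1)=∅
  fail(7) 'ba': from fail(1)=0 chase 'a': 0 ⇒ 4;  out=∅∪out(4)={5}
  fail(11) 'bb': from fail(1)=0 chase 'b': 0 ⇒ 1;  out=∅∪out(1)=∅
  fail(3) 'bcb': from fail(2)=0 chase 'b': 0 ⇒ 1;  out={0}∪out(1)={0}
  fail(6) 'aba': from fail(5)=1 chase 'a': 1 ⇒ 7;  out={1}∪out(7)={1,5}
  fail(8) 'baa': from fail(7)=4 chase 'a': 4→0 ⇒ 4;  out=∅∪out(4)={5}
  fail(12) 'bbc': from fail(11)=1 chase 'c': 1 ⇒ 2;  out={4}∪out(2)={2,4}
  fail(9) 'baac': from fail(8)=4 chase 'c': 4→0 ⇒ 0;  out=∅∪out(0)=∅
  fail(10) 'baacc': from fail(9)=0 chase 'c': 0 ⇒ 0;  out={3}∪out(0)={3}

Scan:
pos 0 'b': at 1
pos 1 'c': at 2  emit P2@[0:1]
pos 2 'b': at 3  emit P0@[0:2]
pos 3 'b': at 11 (via fail)
pos 4 'b': at 11 (via fail)
pos 5 'b': at 11 (via fail)
pos 6 'a': at 7 (via fail)  emit P5@[6:6]
pos 7 'c': at 0 (via fail)
pos 8 'b': at 1
pos 9 'a': at 7  emit P5@[9:9]
pos 10 'a': at 8  emit P5@[10:10]
pos 11 'c': at 9
pos 12 'c': at 10  emit P3@[8:12]
pos 13 'b': at 1 (via fail)
pos 14 'a': at 7  emit P5@[14:14]
pos 15 'b': at 5 (via fail)
pos 16 'c': at 2 (via fail)  emit P2@[15:16]
pos 17 'c': at 0 (via fail)
pos 18 'c': at 0
pos 19 'c': at 0
pos 20 'b': at 1
pos 21 'b': at 11
pos 22 'b': at 11 (via fail)
pos 23 'c': at 12  emit P2@[22:23],P4@[21:23]
pos 24 'b': at 3 (via fail)  emit P0@[22:24]
pos 25 'b': at 11 (via fail)
pos 26 'a': at 7 (via fail)  emit P5@[26:26]
pos 27 'a': at 8  emit P5@[27:27]
pos 28 'c': at 9
pos 29 'c': at 10  emit P3@[25:29]
pos 30 'c': at 0 (via fail)
pos 31 'b': at 1
pos 32 'a': at 7  emit P5@[32:32]
pos 33 'b': at 5 (via fail)
pos 34 'b': at 11 (via fail)
pos 35 'c': at 12  emit P2@[34:35],P4@[33:35]
pos 36 'a': at 4 (via fail)  emit P5@[36:36]
pos 37 'b': at 5
pos 38 'a': at 6  emit P1@[36:38],P5@[38:38]
pos 39 'b': at 5 (via fail)
pos 40 'a': at 6  emit P1@[38:40],P5@[40:40]
pos 41 'b': at 5 (via fail)
pos 42 'c': at 2 (via fail)  emit P2@[41:42]
pos 43 'b': at 3  emit P0@[41:43]
pos 44 'b': at 11 (via fail)
pos 45 'b': at 11 (via fail)
pos 46 'c': at 12  emit P2@[45:46],P4@[44:46]
pos 47 'b': at 3 (via fail)  emit P0@[45:47]
pos 48 'b': at 11 (via fail)
pos 49 'a': at 7 (via fail)  emit P5@[49:49]
pos 50 'a': at 8  emit P5@[50:50]
pos 51 'a': at 4 (via fail)  emit P5@[51:51]
pos 52 'a': at 4 (via fail)  emit P5@[52:52]
pos 53 'c': at 0 (via fail)
pos 54 'a': at 4  emit P5@[54:54]
pos 55 'a': at 4 (via fail)  emit P5@[55:55]
pos 56 'b': at 5
pos 57 'b': at 11 (via fail)
pos 58 'b': at 11 (via fail)
pos 59 'b': at 11 (via fail)
pos 60 'c': at 12  emit P2@[59:60],P4@[58:60]
pos 61 'b': at 3 (via fail)  emit P0@[59:61]
pos 62 'c': at 2 (via fail)  emit P2@[61:62]

Result: [[1,2],[2,0],[6,5],[9,5],[10,5],[12,3],[14,5],[16,2],[23,2],[23,4],[24,0],[26,5],[27,5],[29,3],[32,5],[35,2],[35,4],[36,5],[38,1],[38,5],[40,1],[40,5],[42,2],[43,0],[46,2],[46,4],[47,0],[49,5],[50,5],[51,5],[52,5],[54,5],[55,5],[60,2],[60,4],[61,0],[62,2]]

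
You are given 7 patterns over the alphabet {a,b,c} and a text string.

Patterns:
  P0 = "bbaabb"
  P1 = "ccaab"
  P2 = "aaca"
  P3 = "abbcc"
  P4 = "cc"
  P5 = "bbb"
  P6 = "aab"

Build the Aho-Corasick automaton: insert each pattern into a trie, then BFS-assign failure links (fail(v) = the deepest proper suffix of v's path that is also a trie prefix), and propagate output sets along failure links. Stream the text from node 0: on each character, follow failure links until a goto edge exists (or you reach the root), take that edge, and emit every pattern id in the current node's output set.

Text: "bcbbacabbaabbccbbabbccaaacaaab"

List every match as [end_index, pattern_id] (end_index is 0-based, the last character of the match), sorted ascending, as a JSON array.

Build:
Trie nodes:
  n0 'ε': a→12 b→1 c→7
  n1 'b': b→2
  n2 'bb': a→3 b→20
  n3 'bba': a→4
  n4 'bbaa': b→5
  n5 'bbaab': b→6
  n6 'bbaabb': ·  ←P0
  n7 'c': c→8
  n8 'cc': a→9  ←P4
  n9 'cca': a→10
  n10 'ccaa': b→11
  n11 'ccaab': ·  ←P1
  n12 'a': a→13 b→16
  n13 'aa': b→21 c→14
  n14 'aac': a→15
  n15 'aaca': ·  ←P2
  n16 'ab': b→17
  n17 'abb': c→18
  n18 'abbc': c→19
  n19 'abbcc': ·  ←P3
  n20 'bbb': ·  ←P5
  n21 'aab': ·  ←P6

BFS fail/out derivation:
  fail(1) 'b': from fail(0)=0 chase 'b': 0 ⇒ 0;  out=∅∪out(0)=∅
  fail(7) 'c': from fail(0)=0 chase 'c': 0 ⇒ 0;  out=∅∪out(0)=∅
  fail(12) 'a': from fail(0)=0 chase 'a': 0 ⇒ 0;  out=∅∪out(0)=∅
  fail(2) 'bb': from fail(1)=0 chase 'b': 0 ⇒ 1;  out=∅∪out(1)=∅
  fail(8) 'cc': from fail(7)=0 chase 'c': 0 ⇒ 7;  out={4}∪out(7)={4}
  fail(13) 'aa': from fail(12)=0 chase 'a': 0 ⇒ 12;  out=∅∪out(12)=∅
  fail(16) 'ab': from fail(12)=0 chase 'b': 0 ⇒ 1;  out=∅∪out(1)=∅
  fail(3) 'bba': from fail(2)=1 chase 'a': 1→0 ⇒ 12;  out=∅∪out(12)=∅
  fail(9) 'cca': from fail(8)=7 chase 'a': 7→0 ⇒ 12;  out=∅∪out(12)=∅
  fail(14) 'aac': from fail(13)=12 chase 'c': 12→0 ⇒ 7;  out=∅∪out(7)=∅
  fail(17) 'abb': from fail(16)=1 chase 'b': 1 ⇒ 2;  out=∅∪out(2)=∅
  fail(20) 'bbb': from fail(2)=1 chase 'b': 1 ⇒ 2;  out={5}∪out(2)={5}
  fail(21) 'aab': from fail(13)=12 chase 'b': 12 ⇒ 16;  out={6}∪out(16)={6}
  fail(4) 'bbaa': from fail(3)=12 chase 'a': 12 ⇒ 13;  out=∅∪out(13)=∅
  fail(10) 'ccaa': from fail(9)=12 chase 'a': 12 ⇒ 13;  out=∅∪out(13)=∅
  fail(15) 'aaca': from fail(14)=7 chase 'a': 7→0 ⇒ 12;  out={2}∪out(12)={2}
  fail(18) 'abbc': from fail(17)=2 chase 'c': 2→1→0 ⇒ 7;  out=∅∪out(7)=∅
  fail(5) 'bbaab': from fail(4)=13 chase 'b': 13 ⇒ 21;  out=∅∪out(21)={6}
  fail(11) 'ccaab': from fail(10)=13 chase 'b': 13 ⇒ 21;  out={1}∪out(21)={1,6}
  fail(19) 'abbcc': from fail(18)=7 chase 'c': 7 ⇒ 8;  out={3}∪out(8)={3,4}
  fail(6) 'bbaabb': from fail(5)=21 chase 'b': 21→16 ⇒ 17;  out={0}∪out(17)={0}

Scan:
[0] read 'b'  n0⇒n1
[1] read 'c'  n1⇒n7 (fail-walked)
[2] read 'b'  n7⇒n1 (fail-walked)
[3] read 'b'  n1⇒n2
[4] read 'a'  n2⇒n3
[5] read 'c'  n3⇒n7 (fail-walked)
[6] read 'a'  n7⇒n12 (fail-walked)
[7] read 'b'  n12⇒n16
[8] read 'b'  n16⇒n17
[9] read 'a'  n17⇒n3 (fail-walked)
[10] read 'a'  n3⇒n4
[11] read 'b'  n4⇒n5  emit P6@[9:11]
[12] read 'b'  n5⇒n6  emit P0@[7:12]
[13] read 'c'  n6⇒n18 (fail-walked)
[14] read 'c'  n18⇒n19  emit P3@[10:14],P4@[13:14]
[15] read 'b'  n19⇒n1 (fail-walked)
[16] read 'b'  n1⇒n2
[17] read 'a'  n2⇒n3
[18] read 'b'  n3⇒n16 (fail-walked)
[19] read 'b'  n16⇒n17
[20] read 'c'  n17⇒n18
[21] read 'c'  n18⇒n19  emit P3@[17:21],P4@[20:21]
[22] read 'a'  n19⇒n9 (fail-walked)
[23] read 'a'  n9⇒n10
[24] read 'a'  n10⇒n13 (fail-walked)
[25] read 'c'  n13⇒n14
[26] read 'a'  n14⇒n15  emit P2@[23:26]
[27] read 'a'  n15⇒n13 (fail-walked)
[28] read 'a'  n13⇒n13 (fail-walked)
[29] read 'b'  n13⇒n21  emit P6@[27:29]

Matches: [[11,6],[12,0],[14,3],[14,4],[21,3],[21,4],[26,2],[29,6]]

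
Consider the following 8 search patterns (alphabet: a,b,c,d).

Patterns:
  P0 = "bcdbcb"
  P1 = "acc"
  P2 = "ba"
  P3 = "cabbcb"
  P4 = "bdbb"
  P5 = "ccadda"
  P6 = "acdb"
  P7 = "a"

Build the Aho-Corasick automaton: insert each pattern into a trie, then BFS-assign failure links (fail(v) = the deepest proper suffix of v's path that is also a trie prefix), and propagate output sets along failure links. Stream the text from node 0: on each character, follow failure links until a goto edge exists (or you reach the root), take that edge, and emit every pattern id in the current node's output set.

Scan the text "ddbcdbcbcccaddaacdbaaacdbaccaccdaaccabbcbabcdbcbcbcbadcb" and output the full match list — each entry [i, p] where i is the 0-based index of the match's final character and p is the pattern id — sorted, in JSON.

Build automaton:
Trie nodes:
  n0 'ε': a→7 b→1 c→11
  n1 'b': a→10 c→2 d→17
  n2 'bc': d→3
  n3 'bcd': b→4
  n4 'bcdb': c→5
  n5 'bcdbc': b→6
  n6 'bcdbcb': ·  [P0 ends]
  n7 'a': c→8  [P7 ends]
  n8 'ac': c→9 d→25
  n9 'acc': ·  [P1 ends]
  n10 'ba': ·  [P2 ends]
  n11 'c': a→12 c→20
  n12 'ca': b→13
  n13 'cab': b→14
  n14 'cabb': c→15
  n15 'cabbc': b→16
  n16 'cabbcb': ·  [P3 ends]
  n17 'bd': b→18
  n18 'bdb': b→19
  n19 'bdbb': ·  [P4 ends]
  n20 'cc': a→21
  n21 'cca': d→22
  n22 'ccad': d→23
  n23 'ccadd': a→24
  n24 'ccadda': ·  [P5 ends]
  n25 'acd': b→26
  n26 'acdb': ·  [P6 ends]

Failure links (BFS by depth):
  n1('b'): parent n0 fail=0; on 'b' 0 → fail=0;  out ∅∪∅=∅
  n7('a'): parent n0 fail=0; on 'a' 0 → fail=0;  out {7}∪∅={7}
  n11('c'): parent n0 fail=0; on 'c' 0 → fail=0;  out ∅∪∅=∅
  n2('bc'): parent n1 fail=0; on 'c' 0 → fail=11;  out ∅∪∅=∅
  n8('ac'): parent n7 fail=0; on 'c' 0 → fail=11;  out ∅∪∅=∅
  n10('ba'): parent n1 fail=0; on 'a' 0 → fail=7;  out {2}∪{7}={2,7}
  n12('ca'): parent n11 fail=0; on 'a' 0 → fail=7;  out ∅∪{7}={7}
  n17('bd'): parent n1 fail=0; on 'd' 0 → fail=0;  out ∅∪∅=∅
  n20('cc'): parent n11 fail=0; on 'c' 0 → fail=11;  out ∅∪∅=∅
  n3('bcd'): parent n2 fail=11; on 'd' 11→0 → fail=0;  out ∅∪∅=∅
  n9('acc'): parent n8 fail=11; on 'c' 11 → fail=20;  out {1}∪∅={1}
  n13('cab'): parent n12 fail=7; on 'b' 7→0 → fail=1;  out ∅∪∅=∅
  n18('bdb'): parent n17 fail=0; on 'b' 0 → fail=1;  out ∅∪∅=∅
  n21('cca'): parent n20 fail=11; on 'a' 11 → fail=12;  out ∅∪{7}={7}
  n25('acd'): parent n8 fail=11; on 'd' 11→0 → fail=0;  out ∅∪∅=∅
  n4('bcdb'): parent n3 fail=0; on 'b' 0 → fail=1;  out ∅∪∅=∅
  n14('cabb'): parent n13 fail=1; on 'b' 1→0 → fail=1;  out ∅∪∅=∅
  n19('bdbb'): parent n18 fail=1; on 'b' 1→0 → fail=1;  out {4}∪∅={4}
  n22('ccad'): parent n21 fail=12; on 'd' 12→7→0 → fail=0;  out ∅∪∅=∅
  n26('acdb'): parent n25 fail=0; on 'b' 0 → fail=1;  out {6}∪∅={6}
  n5('bcdbc'): parent n4 fail=1; on 'c' 1 → fail=2;  out ∅∪∅=∅
  n15('cabbc'): parent n14 fail=1; on 'c' 1 → fail=2;  out ∅∪∅=∅
  n23('ccadd'): parent n22 fail=0; on 'd' 0 → fail=0;  out ∅∪∅=∅
  n6('bcdbcb'): parent n5 fail=2; on 'b' 2→11→0 → fail=1;  out {0}∪∅={0}
  n16('cabbcb'): parent n15 fail=2; on 'b' 2→11→0 → fail=1;  out {3}∪∅={3}
  n24('ccadda'): parent n23 fail=0; on 'a' 0 → fail=7;  out {5}∪{7}={5,7}

Scan:
pos 0 'd': at 0
pos 1 'd': at 0
pos 2 'b': at 1
pos 3 'c': at 2
pos 4 'd': at 3
pos 5 'b': at 4
pos 6 'c': at 5
pos 7 'b': at 6  → match P0@[2:7]
pos 8 'c': at 2 (fail-walked)
pos 9 'c': at 20 (fail-walked)
pos 10 'c': at 20 (fail-walked)
pos 11 'a': at 21  → match P7@[11:11]
pos 12 'd': at 22
pos 13 'd': at 23
pos 14 'a': at 24  → match P5@[9:14],P7@[14:14]
pos 15 'a': at 7 (fail-walked)  → match P7@[15:15]
pos 16 'c': at 8
pos 17 'd': at 25
pos 18 'b': at 26  → match P6@[15:18]
pos 19 'a': at 10 (fail-walked)  → match P2@[18:19],P7@[19:19]
pos 20 'a': at 7 (fail-walked)  → match P7@[20:20]
pos 21 'a': at 7 (fail-walked)  → match P7@[21:21]
pos 22 'c': at 8
pos 23 'd': at 25
pos 24 'b': at 26  → match P6@[21:24]
pos 25 'a': at 10 (fail-walked)  → match P2@[24:25],P7@[25:25]
pos 26 'c': at 8 (fail-walked)
pos 27 'c': at 9  → match P1@[25:27]
pos 28 'a': at 21 (fail-walked)  → match P7@[28:28]
pos 29 'c': at 8 (fail-walked)
pos 30 'c': at 9  → match P1@[28:30]
pos 31 'd': at 0 (fail-walked)
pos 32 'a': at 7  → match P7@[32:32]
pos 33 'a': at 7 (fail-walked)  → match P7@[33:33]
pos 34 'c': at 8
pos 35 'c': at 9  → match P1@[33:35]
pos 36 'a': at 21 (fail-walked)  → match P7@[36:36]
pos 37 'b': at 13 (fail-walked)
pos 38 'b': at 14
pos 39 'c': at 15
pos 40 'b': at 16  → match P3@[35:40]
pos 41 'a': at 10 (fail-walked)  → match P2@[40:41],P7@[41:41]
pos 42 'b': at 1 (fail-walked)
pos 43 'c': at 2
pos 44 'd': at 3
pos 45 'b': at 4
pos 46 'c': at 5
pos 47 'b': at 6  → match P0@[42:47]
pos 48 'c': at 2 (fail-walked)
pos 49 'b': at 1 (fail-walked)
pos 50 'c': at 2
pos 51 'b': at 1 (fail-walked)
pos 52 'a': at 10  → match P2@[51:52],P7@[52:52]
pos 53 'd': at 0 (fail-walked)
pos 54 'c': at 11
pos 55 'b': at 1 (fail-walked)

Matches: [[7,0],[11,7],[14,5],[14,7],[15,7],[18,6],[19,2],[19,7],[20,7],[21,7],[24,6],[25,2],[25,7],[27,1],[28,7],[30,1],[32,7],[33,7],[35,1],[36,7],[40,3],[41,2],[41,7],[47,0],[52,2],[52,7]]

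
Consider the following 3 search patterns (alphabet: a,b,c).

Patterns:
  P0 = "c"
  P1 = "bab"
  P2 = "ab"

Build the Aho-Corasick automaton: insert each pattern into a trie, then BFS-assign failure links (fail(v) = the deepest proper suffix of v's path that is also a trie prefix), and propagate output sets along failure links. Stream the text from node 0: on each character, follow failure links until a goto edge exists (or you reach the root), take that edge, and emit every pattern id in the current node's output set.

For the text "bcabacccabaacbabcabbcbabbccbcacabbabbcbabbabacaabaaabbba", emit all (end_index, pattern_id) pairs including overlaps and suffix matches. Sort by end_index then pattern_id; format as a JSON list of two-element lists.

Build automaton:
Trie nodes:
  n0 'ε': a→5 b→2 c→1
  n1 'c': ·  ←P0
  n2 'b': a→3
  n3 'ba': b→4
  n4 'bab': ·  ←P1
  n5 'a': b→6
  n6 'ab': ·  ←P2

Failure links (BFS by depth):
  n1('c'): parent n0 fail=0; on 'c' 0 → fail=0;  out {0}∪∅={0}
  n2('b'): parent n0 fail=0; on 'b' 0 → fail=0;  out ∅∪∅=∅
  n5('a'): parent n0 fail=0; on 'a' 0 → fail=0;  out ∅∪∅=∅
  n3('ba'): parent n2 fail=0; on 'a' 0 → fail=5;  out ∅∪∅=∅
  n6('ab'): parent n5 fail=0; on 'b' 0 → fail=2;  out {2}∪∅={2}
  n4('bab'): parent n3 fail=5; on 'b' 5 → fail=6;  out {1}∪{2}={1,2}

Run:
[0] read 'b'  n0⇒n2
[1] read 'c'  n2⇒n1 ·f  emit P0@[1:1]
[2] read 'a'  n1⇒n5 ·f
[3] read 'b'  n5⇒n6  emit P2@[2:3]
[4] read 'a'  n6⇒n3 ·f
[5] read 'c'  n3⇒n1 ·f  emit P0@[5:5]
[6] read 'c'  n1⇒n1 ·f  emit P0@[6:6]
[7] read 'c'  n1⇒n1 ·f  emit P0@[7:7]
[8] read 'a'  n1⇒n5 ·f
[9] read 'b'  n5⇒n6  emit P2@[8:9]
[10] read 'a'  n6⇒n3 ·f
[11] read 'a'  n3⇒n5 ·f
[12] read 'c'  n5⇒n1 ·f  emit P0@[12:12]
[13] read 'b'  n1⇒n2 ·f
[14] read 'a'  n2⇒n3
[15] read 'b'  n3⇒n4  emit P1@[13:15],P2@[14:15]
[16] read 'c'  n4⇒n1 ·f  emit P0@[16:16]
[17] read 'a'  n1⇒n5 ·f
[18] read 'b'  n5⇒n6  emit P2@[17:18]
[19] read 'b'  n6⇒n2 ·f
[20] read 'c'  n2⇒n1 ·f  emit P0@[20:20]
[21] read 'b'  n1⇒n2 ·f
[22] read 'a'  n2⇒n3
[23] read 'b'  n3⇒n4  emit P1@[21:23],P2@[22:23]
[24] read 'b'  n4⇒n2 ·f
[25] read 'c'  n2⇒n1 ·f  emit P0@[25:25]
[26] read 'c'  n1⇒n1 ·f  emit P0@[26:26]
[27] read 'b'  n1⇒n2 ·f
[28] read 'c'  n2⇒n1 ·f  emit P0@[28:28]
[29] read 'a'  n1⇒n5 ·f
[30] read 'c'  n5⇒n1 ·f  emit P0@[30:30]
[31] read 'a'  n1⇒n5 ·f
[32] read 'b'  n5⇒n6  emit P2@[31:32]
[33] read 'b'  n6⇒n2 ·f
[34] read 'a'  n2⇒n3
[35] read 'b'  n3⇒n4  emit P1@[33:35],P2@[34:35]
[36] read 'b'  n4⇒n2 ·f
[37] read 'c'  n2⇒n1 ·f  emit P0@[37:37]
[38] read 'b'  n1⇒n2 ·f
[39] read 'a'  n2⇒n3
[40] read 'b'  n3⇒n4  emit P1@[38:40],P2@[39:40]
[41] read 'b'  n4⇒n2 ·f
[42] read 'a'  n2⇒n3
[43] read 'b'  n3⇒n4  emit P1@[41:43],P2@[42:43]
[44] read 'a'  n4⇒n3 ·f
[45] read 'c'  n3⇒n1 ·f  emit P0@[45:45]
[46] read 'a'  n1⇒n5 ·f
[47] read 'a'  n5⇒n5 ·f
[48] read 'b'  n5⇒n6  emit P2@[47:48]
[49] read 'a'  n6⇒n3 ·f
[50] read 'a'  n3⇒n5 ·f
[51] read 'a'  n5⇒n5 ·f
[52] read 'b'  n5⇒n6  emit P2@[51:52]
[53] read 'b'  n6⇒n2 ·f
[54] read 'b'  n2⇒n2 ·f
[55] read 'a'  n2⇒n3

Matches: [[1,0],[3,2],[5,0],[6,0],[7,0],[9,2],[12,0],[15,1],[15,2],[16,0],[18,2],[20,0],[23,1],[23,2],[25,0],[26,0],[28,0],[30,0],[32,2],[35,1],[35,2],[37,0],[40,1],[40,2],[43,1],[43,2],[45,0],[48,2],[52,2]]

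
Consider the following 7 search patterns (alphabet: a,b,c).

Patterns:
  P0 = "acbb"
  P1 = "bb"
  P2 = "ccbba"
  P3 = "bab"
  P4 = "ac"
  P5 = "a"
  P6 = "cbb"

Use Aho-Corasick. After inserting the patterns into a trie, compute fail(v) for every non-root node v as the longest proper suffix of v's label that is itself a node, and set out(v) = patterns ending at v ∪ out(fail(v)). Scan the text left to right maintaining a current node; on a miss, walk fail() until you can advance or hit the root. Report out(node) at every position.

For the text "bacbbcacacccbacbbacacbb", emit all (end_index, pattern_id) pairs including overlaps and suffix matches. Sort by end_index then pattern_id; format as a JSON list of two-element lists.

Construct AC machine:
Trie (insert patterns):
  n0 'ε': a→1 b→5 c→7
  n1 'a': c→2  ←P5
  n2 'ac': b→3  ←P4
  n3 'acb': b→4
  n4 'acbb': ·  ←P0
  n5 'b': a→12 b→6
  n6 'bb': ·  ←P1
  n7 'c': b→14 c→8
  n8 'cc': b→9
  n9 'ccb': b→10
  n10 'ccbb': a→11
  n11 'ccbba': ·  ←P2
  n12 'ba': b→13
  n13 'bab': ·  ←P3
  n14 'cb': b→15
  n15 'cbb': ·  ←P6

BFS fail/out derivation:
  fail(1) 'a': from fail(0)=0 chase 'a': 0 ⇒ 0;  out={5}∪out(0)={5}
  fail(5) 'b': from fail(0)=0 chase 'b': 0 ⇒ 0;  out=∅∪out(0)=∅
  fail(7) 'c': from fail(0)=0 chase 'c': 0 ⇒ 0;  out=∅∪out(0)=∅
  fail(2) 'ac': from fail(1)=0 chase 'c': 0 ⇒ 7;  out={4}∪out(7)={4}
  fail(6) 'bb': from fail(5)=0 chase 'b': 0 ⇒ 5;  out={1}∪out(5)={1}
  fail(8) 'cc': from fail(7)=0 chase 'c': 0 ⇒ 7;  out=∅∪out(7)=∅
  fail(12) 'ba': from fail(5)=0 chase 'a': 0 ⇒ 1;  out=∅∪out(1)={5}
  fail(14) 'cb': from fail(7)=0 chase 'b': 0 ⇒ 5;  out=∅∪out(5)=∅
  fail(3) 'acb': from fail(2)=7 chase 'b': 7 ⇒ 14;  out=∅∪out(14)=∅
  fail(9) 'ccb': from fail(8)=7 chase 'b': 7 ⇒ 14;  out=∅∪out(14)=∅
  fail(13) 'bab': from fail(12)=1 chase 'b': 1→0 ⇒ 5;  out={3}∪out(5)={3}
  fail(15) 'cbb': from fail(14)=5 chase 'b': 5 ⇒ 6;  out={6}∪out(6)={1,6}
  fail(4) 'acbb': from fail(3)=14 chase 'b': 14 ⇒ 15;  out={0}∪out(15)={0,1,6}
  fail(10) 'ccbb': from fail(9)=14 chase 'b': 14 ⇒ 15;  out=∅∪out(15)={1,6}
  fail(11) 'ccbba': from fail(10)=15 chase 'a': 15→6→5 ⇒ 12;  out={2}∪out(12)={2,5}

Run:
pos 0 'b': at 5
pos 1 'a': at 12  emit P5@[1:1]
pos 2 'c': at 2 (fail-walked)  emit P4@[1:2]
pos 3 'b': at 3
pos 4 'b': at 4  emit P0@[1:4],P1@[3:4],P6@[2:4]
pos 5 'c': at 7 (fail-walked)
pos 6 'a': at 1 (fail-walked)  emit P5@[6:6]
pos 7 'c': at 2  emit P4@[6:7]
pos 8 'a': at 1 (fail-walked)  emit P5@[8:8]
pos 9 'c': at 2  emit P4@[8:9]
pos 10 'c': at 8 (fail-walked)
pos 11 'c': at 8 (fail-walked)
pos 12 'b': at 9
pos 13 'a': at 12 (fail-walked)  emit P5@[13:13]
pos 14 'c': at 2 (fail-walked)  emit P4@[13:14]
pos 15 'b': at 3
pos 16 'b': at 4  emit P0@[13:16],P1@[15:16],P6@[14:16]
pos 17 'a': at 12 (fail-walked)  emit P5@[17:17]
pos 18 'c': at 2 (fail-walked)  emit P4@[17:18]
pos 19 'a': at 1 (fail-walked)  emit P5@[19:19]
pos 20 'c': at 2  emit P4@[19:20]
pos 21 'b': at 3
pos 22 'b': at 4  emit P0@[19:22],P1@[21:22],P6@[20:22]

Result: [[1,5],[2,4],[4,0],[4,1],[4,6],[6,5],[7,4],[8,5],[9,4],[13,5],[14,4],[16,0],[16,1],[16,6],[17,5],[18,4],[19,5],[20,4],[22,0],[22,1],[22,6]]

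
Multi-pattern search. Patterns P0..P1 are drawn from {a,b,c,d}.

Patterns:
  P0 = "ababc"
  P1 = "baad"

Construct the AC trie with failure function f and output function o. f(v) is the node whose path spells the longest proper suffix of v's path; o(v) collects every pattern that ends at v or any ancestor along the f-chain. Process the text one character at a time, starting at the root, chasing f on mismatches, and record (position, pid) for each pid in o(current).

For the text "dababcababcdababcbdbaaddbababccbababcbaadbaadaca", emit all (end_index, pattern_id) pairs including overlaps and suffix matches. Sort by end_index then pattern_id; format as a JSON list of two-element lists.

Construct AC machine:
Trie (insert patterns):
  0='ε' goto a→1 b→6
  1='a' goto b→2
  2='ab' goto a→3
  3='aba' goto b→4
  4='abab' goto c→5
  5='ababc' goto ·  [P0 ends]
  6='b' goto a→7
  7='ba' goto a→8
  8='baa' goto d→9
  9='baad' goto ·  [P1 ends]

Failure links (BFS by depth):
  fail(1) 'a': from fail(0)=0 chase 'a': 0 ⇒ 0;  out=∅∪out(0)=∅
  fail(6) 'b': from fail(0)=0 chase 'b': 0 ⇒ 0;  out=∅∪out(0)=∅
  fail(2) 'ab': from fail(1)=0 chase 'b': 0 ⇒ 6;  out=∅∪out(6)=∅
  fail(7) 'ba': from fail(6)=0 chase 'a': 0 ⇒ 1;  out=∅∪out(1)=∅
  fail(3) 'aba': from fail(2)=6 chase 'a': 6 ⇒ 7;  out=∅∪out(7)=∅
  fail(8) 'baa': from fail(7)=1 chase 'a': 1→0 ⇒ 1;  out=∅∪out(1)=∅
  fail(4) 'abab': from fail(3)=7 chase 'b': 7→1 ⇒ 2;  out=∅∪out(2)=∅
  fail(9) 'baad': from fail(8)=1 chase 'd': 1→0 ⇒ 0;  out={1}∪out(0)={1}
  fail(5) 'ababc': from fail(4)=2 chase 'c': 2→6→0 ⇒ 0;  out={0}∪out(0)={0}

Text stream:
[0] read 'd'  n0⇒n0
[1] read 'a'  n0⇒n1
[2] read 'b'  n1⇒n2
[3] read 'a'  n2⇒n3
[4] read 'b'  n3⇒n4
[5] read 'c'  n4⇒n5  → match P0@[1:5]
[6] read 'a'  n5⇒n1 (via fail)
[7] read 'b'  n1⇒n2
[8] read 'a'  n2⇒n3
[9] read 'b'  n3⇒n4
[10] read 'c'  n4⇒n5  → match P0@[6:10]
[11] read 'd'  n5⇒n0 (via fail)
[12] read 'a'  n0⇒n1
[13] read 'b'  n1⇒n2
[14] read 'a'  n2⇒n3
[15] read 'b'  n3⇒n4
[16] read 'c'  n4⇒n5  → match P0@[12:16]
[17] read 'b'  n5⇒n6 (via fail)
[18] read 'd'  n6⇒n0 (via fail)
[19] read 'b'  n0⇒n6
[20] read 'a'  n6⇒n7
[21] read 'a'  n7⇒n8
[22] read 'd'  n8⇒n9  → match P1@[19:22]
[23] read 'd'  n9⇒n0 (via fail)
[24] read 'b'  n0⇒n6
[25] read 'a'  n6⇒n7
[26] read 'b'  n7⇒n2 (via fail)
[27] read 'a'  n2⇒n3
[28] read 'b'  n3⇒n4
[29] read 'c'  n4⇒n5  → match P0@[25:29]
[30] read 'c'  n5⇒n0 (via fail)
[31] read 'b'  n0⇒n6
[32] read 'a'  n6⇒n7
[33] read 'b'  n7⇒n2 (via fail)
[34] read 'a'  n2⇒n3
[35] read 'b'  n3⇒n4
[36] read 'c'  n4⇒n5  → match P0@[32:36]
[37] read 'b'  n5⇒n6 (via fail)
[38] read 'a'  n6⇒n7
[39] read 'a'  n7⇒n8
[40] read 'd'  n8⇒n9  → match P1@[37:40]
[41] read 'b'  n9⇒n6 (via fail)
[42] read 'a'  n6⇒n7
[43] read 'a'  n7⇒n8
[44] read 'd'  n8⇒n9  → match P1@[41:44]
[45] read 'a'  n9⇒n1 (via fail)
[46] read 'c'  n1⇒n0 (via fail)
[47] read 'a'  n0⇒n1

Matches: [[5,0],[10,0],[16,0],[22,1],[29,0],[36,0],[40,1],[44,1]]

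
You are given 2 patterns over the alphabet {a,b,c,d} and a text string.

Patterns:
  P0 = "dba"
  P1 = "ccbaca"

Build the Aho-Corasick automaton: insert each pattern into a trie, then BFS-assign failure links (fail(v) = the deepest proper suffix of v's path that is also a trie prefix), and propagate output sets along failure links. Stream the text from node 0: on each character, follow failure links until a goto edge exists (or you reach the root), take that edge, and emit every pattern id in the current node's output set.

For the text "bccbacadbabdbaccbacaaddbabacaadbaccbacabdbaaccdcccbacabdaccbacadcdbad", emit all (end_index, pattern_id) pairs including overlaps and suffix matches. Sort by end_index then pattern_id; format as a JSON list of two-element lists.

Build:
Trie nodes:
  0='ε' goto c→4 d→1
  1='d' goto b→2
  2='db' goto a→3
  3='dba' goto ·  ←P0
  4='c' goto c→5
  5='cc' goto b→6
  6='ccb' goto a→7
  7='ccba' goto c→8
  8='ccbac' goto a→9
  9='ccbaca' goto ·  ←P1

BFS fail/out derivation:
  fail(1) 'd': from fail(0)=0 chase 'd': 0 ⇒ 0;  out=∅∪out(0)=∅
  fail(4) 'c': from fail(0)=0 chase 'c': 0 ⇒ 0;  out=∅∪out(0)=∅
  fail(2) 'db': from fail(1)=0 chase 'b': 0 ⇒ 0;  out=∅∪out(0)=∅
  fail(5) 'cc': from fail(4)=0 chase 'c': 0 ⇒ 4;  out=∅∪out(4)=∅
  fail(3) 'dba': from fail(2)=0 chase 'a': 0 ⇒ 0;  out={0}∪out(0)={0}
  fail(6) 'ccb': from fail(5)=4 chase 'b': 4→0 ⇒ 0;  out=∅∪out(0)=∅
  fail(7) 'ccba': from fail(6)=0 chase 'a': 0 ⇒ 0;  out=∅∪out(0)=∅
  fail(8) 'ccbac': from fail(7)=0 chase 'c': 0 ⇒ 4;  out=∅∪out(4)=∅
  fail(9) 'ccbaca': from fail(8)=4 chase 'a': 4→0 ⇒ 0;  out={1}∪out(0)={1}

Scan:
pos 0 'b': at 0
pos 1 'c': at 4
pos 2 'c': at 5
pos 3 'b': at 6
pos 4 'a': at 7
pos 5 'c': at 8
pos 6 'a': at 9  emit P1@[1:6]
pos 7 'd': at 1 ·f
pos 8 'b': at 2
pos 9 'a': at 3  emit P0@[7:9]
pos 10 'b': at 0 ·f
pos 11 'd': at 1
pos 12 'b': at 2
pos 13 'a': at 3  emit P0@[11:13]
pos 14 'c': at 4 ·f
pos 15 'c': at 5
pos 16 'b': at 6
pos 17 'a': at 7
pos 18 'c': at 8
pos 19 'a': at 9  emit P1@[14:19]
pos 20 'a': at 0 ·f
pos 21 'd': at 1
pos 22 'd': at 1 ·f
pos 23 'b': at 2
pos 24 'a': at 3  emit P0@[22:24]
pos 25 'b': at 0 ·f
pos 26 'a': at 0
pos 27 'c': at 4
pos 28 'a': at 0 ·f
pos 29 'a': at 0
pos 30 'd': at 1
pos 31 'b': at 2
pos 32 'a': at 3  emit P0@[30:32]
pos 33 'c': at 4 ·f
pos 34 'c': at 5
pos 35 'b': at 6
pos 36 'a': at 7
pos 37 'c': at 8
pos 38 'a': at 9  emit P1@[33:38]
pos 39 'b': at 0 ·f
pos 40 'd': at 1
pos 41 'b': at 2
pos 42 'a': at 3  emit P0@[40:42]
pos 43 'a': at 0 ·f
pos 44 'c': at 4
pos 45 'c': at 5
pos 46 'd': at 1 ·f
pos 47 'c': at 4 ·f
pos 48 'c': at 5
pos 49 'c': at 5 ·f
pos 50 'b': at 6
pos 51 'a': at 7
pos 52 'c': at 8
pos 53 'a': at 9  emit P1@[48:53]
pos 54 'b': at 0 ·f
pos 55 'd': at 1
pos 56 'a': at 0 ·f
pos 57 'c': at 4
pos 58 'c': at 5
pos 59 'b': at 6
pos 60 'a': at 7
pos 61 'c': at 8
pos 62 'a': at 9  emit P1@[57:62]
pos 63 'd': at 1 ·f
pos 64 'c': at 4 ·f
pos 65 'd': at 1 ·f
pos 66 'b': at 2
pos 67 'a': at 3  emit P0@[65:67]
pos 68 'd': at 1 ·f

Result: [[6,1],[9,0],[13,0],[19,1],[24,0],[32,0],[38,1],[42,0],[53,1],[62,1],[67,0]]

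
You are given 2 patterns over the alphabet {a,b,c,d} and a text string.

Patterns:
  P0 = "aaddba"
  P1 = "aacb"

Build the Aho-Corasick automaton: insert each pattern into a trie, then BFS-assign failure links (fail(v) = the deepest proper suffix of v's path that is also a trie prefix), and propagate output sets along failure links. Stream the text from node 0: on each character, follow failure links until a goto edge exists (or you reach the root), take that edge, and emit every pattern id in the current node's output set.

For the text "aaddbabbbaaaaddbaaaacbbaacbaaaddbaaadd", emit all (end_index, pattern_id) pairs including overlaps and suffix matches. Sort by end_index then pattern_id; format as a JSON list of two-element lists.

Construct AC machine:
Trie nodes:
  n0 'ε': a→1
  n1 'a': a→2
  n2 'aa': c→7 d→3
  n3 'aad': d→4
  n4 'aadd': b→5
  n5 'aaddb': a→6
  n6 'aaddba': ·  [P0 ends]
  n7 'aac': b→8
  n8 'aacb': ·  [P1 ends]

Failure links (BFS by depth):
  n1('a'): parent n0 fail=0; on 'a' 0 → fail=0;  out ∅∪∅=∅
  n2('aa'): parent n1 fail=0; on 'a' 0 → fail=1;  out ∅∪∅=∅
  n3('aad'): parent n2 fail=1; on 'd' 1→0 → fail=0;  out ∅∪∅=∅
  n7('aac'): parent n2 fail=1; on 'c' 1→0 → fail=0;  out ∅∪∅=∅
  n4('aadd'): parent n3 fail=0; on 'd' 0 → fail=0;  out ∅∪∅=∅
  n8('aacb'): parent n7 fail=0; on 'b' 0 → fail=0;  out {1}∪∅={1}
  n5('aaddb'): parent n4 fail=0; on 'b' 0 → fail=0;  out ∅∪∅=∅
  n6('aaddba'): parent n5 fail=0; on 'a' 0 → fail=1;  out {0}∪∅={0}

Text stream:
pos 0 'a': at 1
pos 1 'a': at 2
pos 2 'd': at 3
pos 3 'd': at 4
pos 4 'b': at 5
pos 5 'a': at 6  → match P0@[0:5]
pos 6 'b': at 0 (fail-walked)
pos 7 'b': at 0
pos 8 'b': at 0
pos 9 'a': at 1
pos 10 'a': at 2
pos 11 'a': at 2 (fail-walked)
pos 12 'a': at 2 (fail-walked)
pos 13 'd': at 3
pos 14 'd': at 4
pos 15 'b': at 5
pos 16 'a': at 6  → match P0@[11:16]
pos 17 'a': at 2 (fail-walked)
pos 18 'a': at 2 (fail-walked)
pos 19 'a': at 2 (fail-walked)
pos 20 'c': at 7
pos 21 'b': at 8  → match P1@[18:21]
pos 22 'b': at 0 (fail-walked)
pos 23 'a': at 1
pos 24 'a': at 2
pos 25 'c': at 7
pos 26 'b': at 8  → match P1@[23:26]
pos 27 'a': at 1 (fail-walked)
pos 28 'a': at 2
pos 29 'a': at 2 (fail-walked)
pos 30 'd': at 3
pos 31 'd': at 4
pos 32 'b': at 5
pos 33 'a': at 6  → match P0@[28:33]
pos 34 'a': at 2 (fail-walked)
pos 35 'a': at 2 (fail-walked)
pos 36 'd': at 3
pos 37 'd': at 4

Matches: [[5,0],[16,0],[21,1],[26,1],[33,0]]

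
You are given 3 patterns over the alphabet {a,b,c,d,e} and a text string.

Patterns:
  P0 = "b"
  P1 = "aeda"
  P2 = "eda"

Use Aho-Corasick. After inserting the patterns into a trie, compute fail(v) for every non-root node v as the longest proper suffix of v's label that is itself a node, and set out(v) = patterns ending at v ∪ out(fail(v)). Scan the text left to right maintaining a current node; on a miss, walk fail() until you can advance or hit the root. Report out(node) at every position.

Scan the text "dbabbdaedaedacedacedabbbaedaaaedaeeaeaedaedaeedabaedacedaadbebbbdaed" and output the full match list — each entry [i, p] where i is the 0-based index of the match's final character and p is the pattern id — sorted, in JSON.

Build automaton:
Trie nodes:
  0='ε' goto a→2 b→1 e→6
  1='b' goto ·  [P0 ends]
  2='a' goto e→3
  3='ae' goto d→4
  4='aed' goto a→5
  5='aeda' goto ·  [P1 ends]
  6='e' goto d→7
  7='ed' goto a→8
  8='eda' goto ·  [P2 ends]

BFS fail/out derivation:
  n1('b'): parent n0 fail=0; on 'b' 0 → fail=0;  out {0}∪∅={0}
  n2('a'): parent n0 fail=0; on 'a' 0 → fail=0;  out ∅∪∅=∅
  n6('e'): parent n0 fail=0; on 'e' 0 → fail=0;  out ∅∪∅=∅
  n3('ae'): parent n2 fail=0; on 'e' 0 → fail=6;  out ∅∪∅=∅
  n7('ed'): parent n6 fail=0; on 'd' 0 → fail=0;  out ∅∪∅=∅
  n4('aed'): parent n3 fail=6; on 'd' 6 → fail=7;  out ∅∪∅=∅
  n8('eda'): parent n7 fail=0; on 'a' 0 → fail=2;  out {2}∪∅={2}
  n5('aeda'): parent n4 fail=7; on 'a' 7 → fail=8;  out {1}∪{2}={1,2}

Text stream:
[0] read 'd'  n0⇒n0
[1] read 'b'  n0⇒n1  → match P0@[1:1]
[2] read 'a'  n1⇒n2 (fail-walked)
[3] read 'b'  n2⇒n1 (fail-walked)  → match P0@[3:3]
[4] read 'b'  n1⇒n1 (fail-walked)  → match P0@[4:4]
[5] read 'd'  n1⇒n0 (fail-walked)
[6] read 'a'  n0⇒n2
[7] read 'e'  n2⇒n3
[8] read 'd'  n3⇒n4
[9] read 'a'  n4⇒n5  → match P1@[6:9],P2@[7:9]
[10] read 'e'  n5⇒n3 (fail-walked)
[11] read 'd'  n3⇒n4
[12] read 'a'  n4⇒n5  → match P1@[9:12],P2@[10:12]
[13] read 'c'  n5⇒n0 (fail-walked)
[14] read 'e'  n0⇒n6
[15] read 'd'  n6⇒n7
[16] read 'a'  n7⇒n8  → match P2@[14:16]
[17] read 'c'  n8⇒n0 (fail-walked)
[18] read 'e'  n0⇒n6
[19] read 'd'  n6⇒n7
[20] read 'a'  n7⇒n8  → match P2@[18:20]
[21] read 'b'  n8⇒n1 (fail-walked)  → match P0@[21:21]
[22] read 'b'  n1⇒n1 (fail-walked)  → match P0@[22:22]
[23] read 'b'  n1⇒n1 (fail-walked)  → match P0@[23:23]
[24] read 'a'  n1⇒n2 (fail-walked)
[25] read 'e'  n2⇒n3
[26] read 'd'  n3⇒n4
[27] read 'a'  n4⇒n5  → match P1@[24:27],P2@[25:27]
[28] read 'a'  n5⇒n2 (fail-walked)
[29] read 'a'  n2⇒n2 (fail-walked)
[30] read 'e'  n2⇒n3
[31] read 'd'  n3⇒n4
[32] read 'a'  n4⇒n5  → match P1@[29:32],P2@[30:32]
[33] read 'e'  n5⇒n3 (fail-walked)
[34] read 'e'  n3⇒n6 (fail-walked)
[35] read 'a'  n6⇒n2 (fail-walked)
[36] read 'e'  n2⇒n3
[37] read 'a'  n3⇒n2 (fail-walked)
[38] read 'e'  n2⇒n3
[39] read 'd'  n3⇒n4
[40] read 'a'  n4⇒n5  → match P1@[37:40],P2@[38:40]
[41] read 'e'  n5⇒n3 (fail-walked)
[42] read 'd'  n3⇒n4
[43] read 'a'  n4⇒n5  → match P1@[40:43],P2@[41:43]
[44] read 'e'  n5⇒n3 (fail-walked)
[45] read 'e'  n3⇒n6 (fail-walked)
[46] read 'd'  n6⇒n7
[47] read 'a'  n7⇒n8  → match P2@[45:47]
[48] read 'b'  n8⇒n1 (fail-walked)  → match P0@[48:48]
[49] read 'a'  n1⇒n2 (fail-walked)
[50] read 'e'  n2⇒n3
[51] read 'd'  n3⇒n4
[52] read 'a'  n4⇒n5  → match P1@[49:52],P2@[50:52]
[53] read 'c'  n5⇒n0 (fail-walked)
[54] read 'e'  n0⇒n6
[55] read 'd'  n6⇒n7
[56] read 'a'  n7⇒n8  → match P2@[54:56]
[57] read 'a'  n8⇒n2 (fail-walked)
[58] read 'd'  n2⇒n0 (fail-walked)
[59] read 'b'  n0⇒n1  → match P0@[59:59]
[60] read 'e'  n1⇒n6 (fail-walked)
[61] read 'b'  n6⇒n1 (fail-walked)  → match P0@[61:61]
[62] read 'b'  n1⇒n1 (fail-walked)  → match P0@[62:62]
[63] read 'b'  n1⇒n1 (fail-walked)  → match P0@[63:63]
[64] read 'd'  n1⇒n0 (fail-walked)
[65] read 'a'  n0⇒n2
[66] read 'e'  n2⇒n3
[67] read 'd'  n3⇒n4

Matches: [[1,0],[3,0],[4,0],[9,1],[9,2],[12,1],[12,2],[16,2],[20,2],[21,0],[22,0],[23,0],[27,1],[27,2],[32,1],[32,2],[40,1],[40,2],[43,1],[43,2],[47,2],[48,0],[52,1],[52,2],[56,2],[59,0],[61,0],[62,0],[63,0]]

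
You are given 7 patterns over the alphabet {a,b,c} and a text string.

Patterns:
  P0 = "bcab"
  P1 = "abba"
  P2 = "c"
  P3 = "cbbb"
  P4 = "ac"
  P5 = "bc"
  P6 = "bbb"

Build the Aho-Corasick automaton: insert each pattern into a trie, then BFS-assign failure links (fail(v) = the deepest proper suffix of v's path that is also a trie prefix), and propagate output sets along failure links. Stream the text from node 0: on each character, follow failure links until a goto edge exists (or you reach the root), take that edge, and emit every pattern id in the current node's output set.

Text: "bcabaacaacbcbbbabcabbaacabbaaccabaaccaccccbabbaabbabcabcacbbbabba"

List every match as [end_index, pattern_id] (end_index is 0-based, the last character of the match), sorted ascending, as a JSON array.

Construct AC machine:
Trie (insert patterns):
  n0 'ε': a→5 b→1 c→9
  n1 'b': b→14 c→2
  n2 'bc': a→3  ←P5
  n3 'bca': b→4
  n4 'bcab': ·  ←P0
  n5 'a': b→6 c→13
  n6 'ab': b→7
  n7 'abb': a→8
  n8 'abba': ·  ←P1
  n9 'c': b→10  ←P2
  n10 'cb': b→11
  n11 'cbb': b→12
  n12 'cbbb': ·  ←P3
  n13 'ac': ·  ←P4
  n14 'bb': b→15
  n15 'bbb': ·  ←P6

BFS fail/out derivation:
  fail(1) 'b': from fail(0)=0 chase 'b': 0 ⇒ 0;  out=∅∪out(0)=∅
  fail(5) 'a': from fail(0)=0 chase 'a': 0 ⇒ 0;  out=∅∪out(0)=∅
  fail(9) 'c': from fail(0)=0 chase 'c': 0 ⇒ 0;  out={2}∪out(0)={2}
  fail(2) 'bc': from fail(1)=0 chase 'c': 0 ⇒ 9;  out={5}∪out(9)={2,5}
  fail(6) 'ab': from fail(5)=0 chase 'b': 0 ⇒ 1;  out=∅∪out(1)=∅
  fail(10) 'cb': from fail(9)=0 chase 'b': 0 ⇒ 1;  out=∅∪out(1)=∅
  fail(13) 'ac': from fail(5)=0 chase 'c': 0 ⇒ 9;  out={4}∪out(9)={2,4}
  fail(14) 'bb': from fail(1)=0 chase 'b': 0 ⇒ 1;  out=∅∪out(1)=∅
  fail(3) 'bca': from fail(2)=9 chase 'a': 9→0 ⇒ 5;  out=∅∪out(5)=∅
  fail(7) 'abb': from fail(6)=1 chase 'b': 1 ⇒ 14;  out=∅∪out(14)=∅
  fail(11) 'cbb': from fail(10)=1 chase 'b': 1 ⇒ 14;  out=∅∪out(14)=∅
  fail(15) 'bbb': from fail(14)=1 chase 'b': 1 ⇒ 14;  out={6}∪out(14)={6}
  fail(4) 'bcab': from fail(3)=5 chase 'b': 5 ⇒ 6;  out={0}∪out(6)={0}
  fail(8) 'abba': from fail(7)=14 chase 'a': 14→1→0 ⇒ 5;  out={1}∪out(5)={1}
  fail(12) 'cbbb': from fail(11)=14 chase 'b': 14 ⇒ 15;  out={3}∪out(15)={3,6}

Run:
[0] read 'b'  n0⇒n1
[1] read 'c'  n1⇒n2  → match P2@[1:1],P5@[0:1]
[2] read 'a'  n2⇒n3
[3] read 'b'  n3⇒n4  → match P0@[0:3]
[4] read 'a'  n4⇒n5 (fail-walked)
[5] read 'a'  n5⇒n5 (fail-walked)
[6] read 'c'  n5⇒n13  → match P2@[6:6],P4@[5:6]
[7] read 'a'  n13⇒n5 (fail-walked)
[8] read 'a'  n5⇒n5 (fail-walked)
[9] read 'c'  n5⇒n13  → match P2@[9:9],P4@[8:9]
[10] read 'b'  n13⇒n10 (fail-walked)
[11] read 'c'  n10⇒n2 (fail-walked)  → match P2@[11:11],P5@[10:11]
[12] read 'b'  n2⇒n10 (fail-walked)
[13] read 'b'  n10⇒n11
[14] read 'b'  n11⇒n12  → match P3@[11:14],P6@[12:14]
[15] read 'a'  n12⇒n5 (fail-walked)
[16] read 'b'  n5⇒n6
[17] read 'c'  n6⇒n2 (fail-walked)  → match P2@[17:17],P5@[16:17]
[18] read 'a'  n2⇒n3
[19] read 'b'  n3⇒n4  → match P0@[16:19]
[20] read 'b'  n4⇒n7 (fail-walked)
[21] read 'a'  n7⇒n8  → match P1@[18:21]
[22] read 'a'  n8⇒n5 (fail-walked)
[23] read 'c'  n5⇒n13  → match P2@[23:23],P4@[22:23]
[24] read 'a'  n13⇒n5 (fail-walked)
[25] read 'b'  n5⇒n6
[26] read 'b'  n6⇒n7
[27] read 'a'  n7⇒n8  → match P1@[24:27]
[28] read 'a'  n8⇒n5 (fail-walked)
[29] read 'c'  n5⇒n13  → match P2@[29:29],P4@[28:29]
[30] read 'c'  n13⇒n9 (fail-walked)  → match P2@[30:30]
[31] read 'a'  n9⇒n5 (fail-walked)
[32] read 'b'  n5⇒n6
[33] read 'a'  n6⇒n5 (fail-walked)
[34] read 'a'  n5⇒n5 (fail-walked)
[35] read 'c'  n5⇒n13  → match P2@[35:35],P4@[34:35]
[36] read 'c'  n13⇒n9 (fail-walked)  → match P2@[36:36]
[37] read 'a'  n9⇒n5 (fail-walked)
[38] read 'c'  n5⇒n13  → match P2@[38:38],P4@[37:38]
[39] read 'c'  n13⇒n9 (fail-walked)  → match P2@[39:39]
[40] read 'c'  n9⇒n9 (fail-walked)  → match P2@[40:40]
[41] read 'c'  n9⇒n9 (fail-walked)  → match P2@[41:41]
[42] read 'b'  n9⇒n10
[43] read 'a'  n10⇒n5 (fail-walked)
[44] read 'b'  n5⇒n6
[45] read 'b'  n6⇒n7
[46] read 'a'  n7⇒n8  → match P1@[43:46]
[47] read 'a'  n8⇒n5 (fail-walked)
[48] read 'b'  n5⇒n6
[49] read 'b'  n6⇒n7
[50] read 'a'  n7⇒n8  → match P1@[47:50]
[51] read 'b'  n8⇒n6 (fail-walked)
[52] read 'c'  n6⇒n2 (fail-walked)  → match P2@[52:52],P5@[51:52]
[53] read 'a'  n2⇒n3
[54] read 'b'  n3⇒n4  → match P0@[51:54]
[55] read 'c'  n4⇒n2 (fail-walked)  → match P2@[55:55],P5@[54:55]
[56] read 'a'  n2⇒n3
[57] read 'c'  n3⇒n13 (fail-walked)  → match P2@[57:57],P4@[56:57]
[58] read 'b'  n13⇒n10 (fail-walked)
[59] read 'b'  n10⇒n11
[60] read 'b'  n11⇒n12  → match P3@[57:60],P6@[58:60]
[61] read 'a'  n12⇒n5 (fail-walked)
[62] read 'b'  n5⇒n6
[63] read 'b'  n6⇒n7
[64] read 'a'  n7⇒n8  → match P1@[61:64]

Matches: [[1,2],[1,5],[3,0],[6,2],[6,4],[9,2],[9,4],[11,2],[11,5],[14,3],[14,6],[17,2],[17,5],[19,0],[21,1],[23,2],[23,4],[27,1],[29,2],[29,4],[30,2],[35,2],[35,4],[36,2],[38,2],[38,4],[39,2],[40,2],[41,2],[46,1],[50,1],[52,2],[52,5],[54,0],[55,2],[55,5],[57,2],[57,4],[60,3],[60,6],[64,1]]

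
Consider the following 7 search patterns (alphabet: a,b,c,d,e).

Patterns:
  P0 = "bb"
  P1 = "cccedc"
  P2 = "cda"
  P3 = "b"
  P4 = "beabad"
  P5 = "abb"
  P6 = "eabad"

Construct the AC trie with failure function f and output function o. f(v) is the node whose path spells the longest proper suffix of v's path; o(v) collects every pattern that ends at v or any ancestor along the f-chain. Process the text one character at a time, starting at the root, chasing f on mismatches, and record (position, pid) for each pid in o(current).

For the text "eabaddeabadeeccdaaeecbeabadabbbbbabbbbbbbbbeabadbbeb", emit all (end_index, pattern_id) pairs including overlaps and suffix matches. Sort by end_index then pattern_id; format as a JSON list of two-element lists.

Construct AC machine:
Trie nodes:
  n0 'ε': a→16 b→1 c→3 e→19
  n1 'b': b→2 e→11  ←P3
  n2 'bb': ·  ←P0
  n3 'c': c→4 d→9
  n4 'cc': c→5
  n5 'ccc': e→6
  n6 'ccce': d→7
  n7 'ccced': c→8
  n8 'cccedc': ·  ←P1
  n9 'cd': a→10
  n10 'cda': ·  ←P2
  n11 'be': a→12
  n12 'bea': b→13
  n13 'beab': a→14
  n14 'beaba': d→15
  n15 'beabad': ·  ←P4
  n16 'a': b→17
  n17 'ab': b→18
  n18 'abb': ·  ←P5
  n19 'e': a→20
  n20 'ea': b→21
  n21 'eab': a→22
  n22 'eaba': d→23
  n23 'eabad': ·  ←P6

Failure links (BFS by depth):
  fail(1) 'b': from fail(0)=0 chase 'b': 0 ⇒ 0;  out={3}∪out(0)={3}
  fail(3) 'c': from fail(0)=0 chase 'c': 0 ⇒ 0;  out=∅∪out(0)=∅
  fail(16) 'a': from fail(0)=0 chase 'a': 0 ⇒ 0;  out=∅∪out(0)=∅
  fail(19) 'e': from fail(0)=0 chase 'e': 0 ⇒ 0;  out=∅∪out(0)=∅
  fail(2) 'bb': from fail(1)=0 chase 'b': 0 ⇒ 1;  out={0}∪out(1)={0,3}
  fail(4) 'cc': from fail(3)=0 chase 'c': 0 ⇒ 3;  out=∅∪out(3)=∅
  fail(9) 'cd': from fail(3)=0 chase 'd': 0 ⇒ 0;  out=∅∪out(0)=∅
  fail(11) 'be': from fail(1)=0 chase 'e': 0 ⇒ 19;  out=∅∪out(19)=∅
  fail(17) 'ab': from fail(16)=0 chase 'b': 0 ⇒ 1;  out=∅∪out(1)={3}
  fail(20) 'ea': from fail(19)=0 chase 'a': 0 ⇒ 16;  out=∅∪out(16)=∅
  fail(5) 'ccc': from fail(4)=3 chase 'c': 3 ⇒ 4;  out=∅∪out(4)=∅
  fail(10) 'cda': from fail(9)=0 chase 'a': 0 ⇒ 16;  out={2}∪out(16)={2}
  fail(12) 'bea': from fail(11)=19 chase 'a': 19 ⇒ 20;  out=∅∪out(20)=∅
  fail(18) 'abb': from fail(17)=1 chase 'b': 1 ⇒ 2;  out={5}∪out(2)={0,3,5}
  fail(21) 'eab': from fail(20)=16 chase 'b': 16 ⇒ 17;  out=∅∪out(17)={3}
  fail(6) 'ccce': from fail(5)=4 chase 'e': 4→3→0 ⇒ 19;  out=∅∪out(19)=∅
  fail(13) 'beab': from fail(12)=20 chase 'b': 20 ⇒ 21;  out=∅∪out(21)={3}
  fail(22) 'eaba': from fail(21)=17 chase 'a': 17→1→0 ⇒ 16;  out=∅∪out(16)=∅
  fail(7) 'ccced': from fail(6)=19 chase 'd': 19→0 ⇒ 0;  out=∅∪out(0)=∅
  fail(14) 'beaba': from fail(13)=21 chase 'a': 21 ⇒ 22;  out=∅∪out(22)=∅
  fail(23) 'eabad': from fail(22)=16 chase 'd': 16→0 ⇒ 0;  out={6}∪out(0)={6}
  fail(8) 'cccedc': from fail(7)=0 chase 'c': 0 ⇒ 3;  out={1}∪out(3)={1}
  fail(15) 'beabad': from fail(14)=22 chase 'd': 22 ⇒ 23;  out={4}∪out(23)={4,6}

Run:
[0] read 'e'  n0⇒n19
[1] read 'a'  n19⇒n20
[2] read 'b'  n20⇒n21  emit P3@[2:2]
[3] read 'a'  n21⇒n22
[4] read 'd'  n22⇒n23  emit P6@[0:4]
[5] read 'd'  n23⇒n0 (fail-walked)
[6] read 'e'  n0⇒n19
[7] read 'a'  n19⇒n20
[8] read 'b'  n20⇒n21  emit P3@[8:8]
[9] read 'a'  n21⇒n22
[10] read 'd'  n22⇒n23  emit P6@[6:10]
[11] read 'e'  n23⇒n19 (fail-walked)
[12] read 'e'  n19⇒n19 (fail-walked)
[13] read 'c'  n19⇒n3 (fail-walked)
[14] read 'c'  n3⇒n4
[15] read 'd'  n4⇒n9 (fail-walked)
[16] read 'a'  n9⇒n10  emit P2@[14:16]
[17] read 'a'  n10⇒n16 (fail-walked)
[18] read 'e'  n16⇒n19 (fail-walked)
[19] read 'e'  n19⇒n19 (fail-walked)
[20] read 'c'  n19⇒n3 (fail-walked)
[21] read 'b'  n3⇒n1 (fail-walked)  emit P3@[21:21]
[22] read 'e'  n1⇒n11
[23] read 'a'  n11⇒n12
[24] read 'b'  n12⇒n13  emit P3@[24:24]
[25] read 'a'  n13⇒n14
[26] read 'd'  n14⇒n15  emit P4@[21:26],P6@[22:26]
[27] read 'a'  n15⇒n16 (fail-walked)
[28] read 'b'  n16⇒n17  emit P3@[28:28]
[29] read 'b'  n17⇒n18  emit P0@[28:29],P3@[29:29],P5@[27:29]
[30] read 'b'  n18⇒n2 (fail-walked)  emit P0@[29:30],P3@[30:30]
[31] read 'b'  n2⇒n2 (fail-walked)  emit P0@[30:31],P3@[31:31]
[32] read 'b'  n2⇒n2 (fail-walked)  emit P0@[31:32],P3@[32:32]
[33] read 'a'  n2⇒n16 (fail-walked)
[34] read 'b'  n16⇒n17  emit P3@[34:34]
[35] read 'b'  n17⇒n18  emit P0@[34:35],P3@[35:35],P5@[33:35]
[36] read 'b'  n18⇒n2 (fail-walked)  emit P0@[35:36],P3@[36:36]
[37] read 'b'  n2⇒n2 (fail-walked)  emit P0@[36:37],P3@[37:37]
[38] read 'b'  n2⇒n2 (fail-walked)  emit P0@[37:38],P3@[38:38]
[39] read 'b'  n2⇒n2 (fail-walked)  emit P0@[38:39],P3@[39:39]
[40] read 'b'  n2⇒n2 (fail-walked)  emit P0@[39:40],P3@[40:40]
[41] read 'b'  n2⇒n2 (fail-walked)  emit P0@[40:41],P3@[41:41]
[42] read 'b'  n2⇒n2 (fail-walked)  emit P0@[41:42],P3@[42:42]
[43] read 'e'  n2⇒n11 (fail-walked)
[44] read 'a'  n11⇒n12
[45] read 'b'  n12⇒n13  emit P3@[45:45]
[46] read 'a'  n13⇒n14
[47] read 'd'  n14⇒n15  emit P4@[42:47],P6@[43:47]
[48] read 'b'  n15⇒n1 (fail-walked)  emit P3@[48:48]
[49] read 'b'  n1⇒n2  emit P0@[48:49],P3@[49:49]
[50] read 'e'  n2⇒n11 (fail-walked)
[51] read 'b'  n11⇒n1 (fail-walked)  emit P3@[51:51]

All matches (sorted): [[2,3],[4,6],[8,3],[10,6],[16,2],[21,3],[24,3],[26,4],[26,6],[28,3],[29,0],[29,3],[29,5],[30,0],[30,3],[31,0],[31,3],[32,0],[32,3],[34,3],[35,0],[35,3],[35,5],[36,0],[36,3],[37,0],[37,3],[38,0],[38,3],[39,0],[39,3],[40,0],[40,3],[41,0],[41,3],[42,0],[42,3],[45,3],[47,4],[47,6],[48,3],[49,0],[49,3],[51,3]]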